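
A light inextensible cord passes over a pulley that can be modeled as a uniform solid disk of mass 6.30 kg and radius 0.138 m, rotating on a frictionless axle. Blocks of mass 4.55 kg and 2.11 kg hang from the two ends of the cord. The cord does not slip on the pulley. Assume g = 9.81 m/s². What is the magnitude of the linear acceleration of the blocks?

I = ½MR² = (1/2)(6.30)(0.138)² = 0.05999 kg·m².
Heavier block: m₁g − T₁ = m₁a. Lighter block: T₂ − m₂g = m₂a.
Pulley: (T₁ − T₂)R = Iα = I(a/R), so T₁ − T₂ = (I/R²)a = (1/2)M_p a = 3.150·a.
Adding the three: (m₁ − m₂)g = (m₁ + m₂ + 3.150)a, so a = (4.55 − 2.11)(9.81)/(4.55 + 2.11 + 3.150) = 2.440 m/s².

a ≈ 2.44 m/s²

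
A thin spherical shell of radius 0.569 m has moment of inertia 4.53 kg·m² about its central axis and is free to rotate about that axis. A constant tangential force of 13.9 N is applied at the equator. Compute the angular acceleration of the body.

α ≈ 1.75 rad/s²

τ = F R = (13.9)(0.569) = 7.909 N·m.
Newton's second law for rotation, τ = Iα, gives α = τ/I = 7.909/4.530 = 1.746 rad/s².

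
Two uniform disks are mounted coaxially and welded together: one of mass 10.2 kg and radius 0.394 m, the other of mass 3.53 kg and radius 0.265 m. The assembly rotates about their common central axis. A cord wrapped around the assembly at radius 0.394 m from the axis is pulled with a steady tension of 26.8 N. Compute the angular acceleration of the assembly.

I = ½M₁R₁² + ½M₂R₂² = ½(10.2)(0.394)² + ½(3.53)(0.265)² = 0.9157 kg·m².
τ = F r = (26.8)(0.394) = 10.56 N·m.
α = τ/I = 10.56/0.9157 = 11.53 rad/s².

α ≈ 11.5 rad/s²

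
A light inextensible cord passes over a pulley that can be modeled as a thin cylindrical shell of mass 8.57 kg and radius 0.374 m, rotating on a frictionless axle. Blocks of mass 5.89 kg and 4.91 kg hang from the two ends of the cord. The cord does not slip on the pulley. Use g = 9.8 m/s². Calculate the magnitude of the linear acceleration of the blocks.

a ≈ 0.496 m/s²

I = MR² = (8.57)(0.374)² = 1.199 kg·m².
Heavier block: m₁g − T₁ = m₁a. Lighter block: T₂ − m₂g = m₂a.
Pulley: (T₁ − T₂)R = Iα = I(a/R), so T₁ − T₂ = (I/R²)a = 1·M_p a = 8.570·a.
Adding the three: (m₁ − m₂)g = (m₁ + m₂ + 8.570)a, so a = (5.89 − 4.91)(9.8)/(5.89 + 4.91 + 8.570) = 0.4958 m/s².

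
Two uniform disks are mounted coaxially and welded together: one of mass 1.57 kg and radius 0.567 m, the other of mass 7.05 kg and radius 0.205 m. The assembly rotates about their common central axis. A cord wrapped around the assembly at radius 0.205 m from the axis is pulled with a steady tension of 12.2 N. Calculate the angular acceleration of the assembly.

I = ½M₁R₁² + ½M₂R₂² = ½(1.57)(0.567)² + ½(7.05)(0.205)² = 0.4005 kg·m².
τ = F r = (12.2)(0.205) = 2.501 N·m.
α = τ/I = 2.501/0.4005 = 6.245 rad/s².

α ≈ 6.24 rad/s²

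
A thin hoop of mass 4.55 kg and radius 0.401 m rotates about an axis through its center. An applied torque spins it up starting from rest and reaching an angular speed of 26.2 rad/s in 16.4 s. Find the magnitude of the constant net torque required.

I = MR² = (4.55)(0.401)² = 0.7316 kg·m².
α = Δω/Δt = (26.2 − 0)/16.4 = 1.598 rad/s².
τ = Iα = (0.7316)(1.598) = 1.169 N·m.

τ ≈ 1.17 N·m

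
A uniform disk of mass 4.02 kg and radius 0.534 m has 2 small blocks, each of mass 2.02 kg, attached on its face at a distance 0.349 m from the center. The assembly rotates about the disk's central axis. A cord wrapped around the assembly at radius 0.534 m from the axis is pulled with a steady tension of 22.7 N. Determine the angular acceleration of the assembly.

I_disk = ½MR² = ½(4.02)(0.534)² = 0.5732 kg·m².
I_blocks = 2·m·r² = 2(2.02)(0.349)² = 0.4921 kg·m².
Total I = 1.065 kg·m².
τ = F r = (22.7)(0.534) = 12.12 N·m.
α = τ/I = 12.12/1.065 = 11.38 rad/s².

α ≈ 11.4 rad/s²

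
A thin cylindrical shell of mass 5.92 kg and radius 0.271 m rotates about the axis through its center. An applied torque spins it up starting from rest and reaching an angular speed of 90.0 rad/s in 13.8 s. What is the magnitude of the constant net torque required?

I = MR² = (5.92)(0.271)² = 0.4348 kg·m².
α = Δω/Δt = (90.0 − 0)/13.8 = 6.522 rad/s².
τ = Iα = (0.4348)(6.522) = 2.835 N·m.

τ ≈ 2.84 N·m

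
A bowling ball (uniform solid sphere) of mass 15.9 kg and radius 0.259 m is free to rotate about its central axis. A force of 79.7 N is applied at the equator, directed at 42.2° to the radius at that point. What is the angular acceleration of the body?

α ≈ 32.5 rad/s²

I = (2/5)MR² = (2/5)(15.9)(0.259)² = 0.4266 kg·m².
Only the tangential component produces torque: τ = F R sinθ = (79.7)(0.259) sin 42.2° = 13.87 N·m.
From τ = Iα: α = 13.87/0.4266 = 32.50 rad/s².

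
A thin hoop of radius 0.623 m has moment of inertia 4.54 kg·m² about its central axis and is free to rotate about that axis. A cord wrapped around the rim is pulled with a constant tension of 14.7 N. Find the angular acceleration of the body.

α ≈ 2.02 rad/s²

τ = F R = (14.7)(0.623) = 9.158 N·m.
Newton's second law for rotation, τ = Iα, gives α = τ/I = 9.158/4.540 = 2.017 rad/s².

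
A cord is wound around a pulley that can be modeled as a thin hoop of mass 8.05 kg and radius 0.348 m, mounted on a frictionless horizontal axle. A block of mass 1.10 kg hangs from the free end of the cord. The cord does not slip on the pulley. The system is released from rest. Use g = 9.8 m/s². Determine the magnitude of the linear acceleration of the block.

I = MR² = (8.05)(0.348)² = 0.9749 kg·m².
Block: mg − T = ma. Pulley: TR = Iα. No-slip: a = αR, so T = (I/R²)a = 8.050·a.
Then mg = (m + 8.050)a, so a = (1.10)(9.8)/(1.10 + 8.050) = 1.178 m/s².

a ≈ 1.18 m/s²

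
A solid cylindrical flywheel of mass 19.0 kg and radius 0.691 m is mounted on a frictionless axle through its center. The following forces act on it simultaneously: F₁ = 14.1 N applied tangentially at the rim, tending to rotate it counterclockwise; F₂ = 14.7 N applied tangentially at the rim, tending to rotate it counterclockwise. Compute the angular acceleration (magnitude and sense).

I = ½MR² = (1/2)(19.0)(0.691)² = 4.536 kg·m².
Taking counterclockwise as positive: τ₁ = +(14.1)(0.691) = +9.743 N·m; τ₂ = +(14.7)(0.691) = +10.16 N·m.
Net torque τ = 19.90 N·m.
α = τ/I = 19.90/4.536 = 4.387 rad/s².

α ≈ 4.39 rad/s², counterclockwise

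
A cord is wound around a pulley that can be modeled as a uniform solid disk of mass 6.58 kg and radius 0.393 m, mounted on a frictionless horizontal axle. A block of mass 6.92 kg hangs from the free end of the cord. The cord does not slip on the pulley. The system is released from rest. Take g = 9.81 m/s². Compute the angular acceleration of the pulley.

I = ½MR² = (1/2)(6.58)(0.393)² = 0.5081 kg·m².
Block: mg − T = ma. Pulley: TR = Iα. No-slip: a = αR, so T = (I/R²)a = 3.290·a.
Then mg = (m + 3.290)a, so a = (6.92)(9.81)/(6.92 + 3.290) = 6.649 m/s².
α = a/R = 6.649/0.393 = 16.92 rad/s².

α ≈ 16.9 rad/s²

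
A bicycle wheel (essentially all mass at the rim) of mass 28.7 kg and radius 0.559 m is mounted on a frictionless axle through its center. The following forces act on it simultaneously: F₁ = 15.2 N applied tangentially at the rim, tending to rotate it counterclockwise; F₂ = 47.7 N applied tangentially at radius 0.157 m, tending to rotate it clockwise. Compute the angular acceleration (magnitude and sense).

α ≈ 0.112 rad/s², counterclockwise

I = MR² = (28.7)(0.559)² = 8.968 kg·m².
Taking counterclockwise as positive: τ₁ = +(15.2)(0.559) = +8.497 N·m; τ₂ = −(47.7)(0.157) = −7.489 N·m.
Net torque τ = 1.008 N·m.
α = τ/I = 1.008/8.968 = 0.1124 rad/s².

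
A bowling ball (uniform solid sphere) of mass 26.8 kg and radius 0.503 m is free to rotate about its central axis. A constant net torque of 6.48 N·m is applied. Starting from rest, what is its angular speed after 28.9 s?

I = (2/5)MR² = (2/5)(26.8)(0.503)² = 2.712 kg·m².
α = τ/I = 6.48/2.712 = 2.389 rad/s².
ω = ω₀ + αt = 0 + (2.389)(28.9) = 69.05 rad/s.

ω ≈ 69.0 rad/s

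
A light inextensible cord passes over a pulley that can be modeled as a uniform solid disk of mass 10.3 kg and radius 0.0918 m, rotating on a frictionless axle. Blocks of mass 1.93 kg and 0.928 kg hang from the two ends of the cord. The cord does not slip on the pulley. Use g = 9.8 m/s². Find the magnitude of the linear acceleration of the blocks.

a ≈ 1.23 m/s²

I = ½MR² = (1/2)(10.3)(0.0918)² = 0.04340 kg·m².
Heavier block: m₁g − T₁ = m₁a. Lighter block: T₂ − m₂g = m₂a.
Pulley: (T₁ − T₂)R = Iα = I(a/R), so T₁ − T₂ = (I/R²)a = (1/2)M_p a = 5.150·a.
Adding the three: (m₁ − m₂)g = (m₁ + m₂ + 5.150)a, so a = (1.93 − 0.928)(9.8)/(1.93 + 0.928 + 5.150) = 1.226 m/s².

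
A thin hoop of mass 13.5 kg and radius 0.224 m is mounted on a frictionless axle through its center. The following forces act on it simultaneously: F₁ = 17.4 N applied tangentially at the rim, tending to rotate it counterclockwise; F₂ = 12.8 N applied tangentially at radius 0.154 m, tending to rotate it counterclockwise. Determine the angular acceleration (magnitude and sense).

α ≈ 8.66 rad/s², counterclockwise

I = MR² = (13.5)(0.224)² = 0.6774 kg·m².
Taking counterclockwise as positive: τ₁ = +(17.4)(0.224) = +3.898 N·m; τ₂ = +(12.8)(0.154) = +1.971 N·m.
Net torque τ = 5.869 N·m.
α = τ/I = 5.869/0.6774 = 8.664 rad/s².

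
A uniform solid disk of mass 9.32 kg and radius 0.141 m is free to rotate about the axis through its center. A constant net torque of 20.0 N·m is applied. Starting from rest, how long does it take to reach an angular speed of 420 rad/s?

t ≈ 1.95 s

I = ½MR² = (1/2)(9.32)(0.141)² = 0.09265 kg·m².
α = τ/I = 20.0/0.09265 = 215.9 rad/s².
ω = αt ⇒ t = ω/α = 420/215.9 = 1.946 s.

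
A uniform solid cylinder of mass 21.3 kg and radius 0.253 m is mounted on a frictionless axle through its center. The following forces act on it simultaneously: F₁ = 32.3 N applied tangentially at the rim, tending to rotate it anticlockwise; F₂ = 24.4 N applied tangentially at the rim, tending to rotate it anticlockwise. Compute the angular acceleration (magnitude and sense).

I = ½MR² = (1/2)(21.3)(0.253)² = 0.6817 kg·m².
Taking anticlockwise as positive: τ₁ = +(32.3)(0.253) = +8.172 N·m; τ₂ = +(24.4)(0.253) = +6.173 N·m.
Net torque τ = 14.35 N·m.
α = τ/I = 14.35/0.6817 = 21.04 rad/s².

α ≈ 21.0 rad/s², anticlockwise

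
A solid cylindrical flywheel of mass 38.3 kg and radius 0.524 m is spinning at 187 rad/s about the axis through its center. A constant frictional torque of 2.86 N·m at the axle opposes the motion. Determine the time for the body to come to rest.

t ≈ 344 s

I = ½MR² = (1/2)(38.3)(0.524)² = 5.258 kg·m².
The net torque has magnitude 2.86 N·m, opposing ω.
|α| = τ/I = 2.860/5.258 = 0.5439 rad/s² (deceleration).
0 = ω₀ − |α|t ⇒ t = ω₀/|α| = 187/0.5439 = 343.8 s.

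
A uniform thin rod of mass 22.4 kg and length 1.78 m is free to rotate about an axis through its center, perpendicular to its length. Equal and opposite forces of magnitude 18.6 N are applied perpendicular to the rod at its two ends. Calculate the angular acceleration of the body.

I = (1/12)ML² = (1/12)(22.4)(1.78)² = 5.914 kg·m².
The couple gives τ = F·(L/2) + F·(L/2) = F L = (18.6)(1.78) = 33.11 N·m.
From τ = Iα: α = 33.11/5.914 = 5.598 rad/s².

α ≈ 5.60 rad/s²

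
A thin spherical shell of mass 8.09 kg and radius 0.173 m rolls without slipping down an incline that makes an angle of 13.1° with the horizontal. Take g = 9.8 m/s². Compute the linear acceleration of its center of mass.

a ≈ 1.33 m/s²

Translation along the incline: Mg sinθ − f = Ma.
Rotation about the center: fR = Iα with I = (2/3)MR². No-slip gives a = αR, so f = (I/R²)a = (2/3)M a.
Substituting: Mg sinθ = (1 + 0.6667)Ma, so a = g sinθ/(1 + 0.6667) = (9.8) sin 13.1° / 1.667 = 1.333 m/s².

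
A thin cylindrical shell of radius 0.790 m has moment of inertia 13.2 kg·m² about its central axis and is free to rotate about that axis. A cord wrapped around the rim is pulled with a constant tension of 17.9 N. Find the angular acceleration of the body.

α ≈ 1.07 rad/s²

τ = F R = (17.9)(0.790) = 14.14 N·m.
Newton's second law for rotation, τ = Iα, gives α = τ/I = 14.14/13.20 = 1.071 rad/s².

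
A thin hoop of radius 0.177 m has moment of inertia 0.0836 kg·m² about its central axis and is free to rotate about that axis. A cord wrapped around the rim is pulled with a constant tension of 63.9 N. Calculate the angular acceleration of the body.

τ = F R = (63.9)(0.177) = 11.31 N·m.
From τ = Iα: α = 11.31/0.08360 = 135.3 rad/s².

α ≈ 135 rad/s²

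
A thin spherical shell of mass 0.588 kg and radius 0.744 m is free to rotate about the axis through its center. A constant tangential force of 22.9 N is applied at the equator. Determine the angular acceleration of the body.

α ≈ 78.5 rad/s²

I = (2/3)MR² = (2/3)(0.588)(0.744)² = 0.2170 kg·m².
τ = F R = (22.9)(0.744) = 17.04 N·m.
From τ = Iα: α = 17.04/0.2170 = 78.52 rad/s².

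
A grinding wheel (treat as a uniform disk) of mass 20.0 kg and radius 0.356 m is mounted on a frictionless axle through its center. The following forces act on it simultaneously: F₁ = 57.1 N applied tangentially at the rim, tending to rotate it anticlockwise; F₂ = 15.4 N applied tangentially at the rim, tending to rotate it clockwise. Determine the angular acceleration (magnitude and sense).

I = ½MR² = (1/2)(20.0)(0.356)² = 1.267 kg·m².
Taking anticlockwise as positive: τ₁ = +(57.1)(0.356) = +20.33 N·m; τ₂ = −(15.4)(0.356) = −5.482 N·m.
Net torque τ = 14.85 N·m.
α = τ/I = 14.85/1.267 = 11.71 rad/s².

α ≈ 11.7 rad/s², anticlockwise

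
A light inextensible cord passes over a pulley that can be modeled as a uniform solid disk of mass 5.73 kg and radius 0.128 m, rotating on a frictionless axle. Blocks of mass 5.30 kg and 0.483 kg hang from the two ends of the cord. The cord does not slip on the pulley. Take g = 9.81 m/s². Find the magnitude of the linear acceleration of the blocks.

I = ½MR² = (1/2)(5.73)(0.128)² = 0.04694 kg·m².
Heavier block: m₁g − T₁ = m₁a. Lighter block: T₂ − m₂g = m₂a.
Pulley: (T₁ − T₂)R = Iα = I(a/R), so T₁ − T₂ = (I/R²)a = (1/2)M_p a = 2.865·a.
Adding the three: (m₁ − m₂)g = (m₁ + m₂ + 2.865)a, so a = (5.30 − 0.483)(9.81)/(5.30 + 0.483 + 2.865) = 5.464 m/s².

a ≈ 5.46 m/s²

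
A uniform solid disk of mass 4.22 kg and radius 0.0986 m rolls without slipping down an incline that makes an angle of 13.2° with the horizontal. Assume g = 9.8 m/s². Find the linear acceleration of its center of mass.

Translation along the incline: Mg sinθ − f = Ma.
Rotation about the center: fR = Iα with I = ½MR². No-slip gives a = αR, so f = (I/R²)a = (1/2)M a.
Substituting: Mg sinθ = (1 + 0.5000)Ma, so a = g sinθ/(1 + 0.5000) = (9.8) sin 13.2° / 1.500 = 1.492 m/s².

a ≈ 1.49 m/s²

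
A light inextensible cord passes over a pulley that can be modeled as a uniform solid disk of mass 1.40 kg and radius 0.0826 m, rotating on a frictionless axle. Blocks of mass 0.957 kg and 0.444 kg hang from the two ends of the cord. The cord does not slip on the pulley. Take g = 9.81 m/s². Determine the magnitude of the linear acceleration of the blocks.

I = ½MR² = (1/2)(1.40)(0.0826)² = 0.004776 kg·m².
Heavier block: m₁g − T₁ = m₁a. Lighter block: T₂ − m₂g = m₂a.
Pulley: (T₁ − T₂)R = Iα = I(a/R), so T₁ − T₂ = (I/R²)a = (1/2)M_p a = 0.7000·a.
Adding the three: (m₁ − m₂)g = (m₁ + m₂ + 0.7000)a, so a = (0.957 − 0.444)(9.81)/(0.957 + 0.444 + 0.7000) = 2.395 m/s².

a ≈ 2.40 m/s²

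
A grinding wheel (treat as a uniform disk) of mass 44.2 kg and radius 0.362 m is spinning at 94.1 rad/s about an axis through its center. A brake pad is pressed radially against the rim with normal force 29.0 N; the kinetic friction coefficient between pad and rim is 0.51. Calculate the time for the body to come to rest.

I = ½MR² = (1/2)(44.2)(0.362)² = 2.896 kg·m².
Friction force f = μN = (0.51)(29.0) = 14.79 N at the rim; torque magnitude τ = fR = 5.354 N·m, opposing ω.
|α| = τ/I = 5.354/2.896 = 1.849 rad/s² (deceleration).
0 = ω₀ − |α|t ⇒ t = ω₀/|α| = 94.1/1.849 = 50.90 s.

t ≈ 50.9 s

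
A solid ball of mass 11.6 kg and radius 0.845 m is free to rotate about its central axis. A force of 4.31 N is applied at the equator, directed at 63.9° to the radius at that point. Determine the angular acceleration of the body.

I = (2/5)MR² = (2/5)(11.6)(0.845)² = 3.313 kg·m².
Only the tangential component produces torque: τ = F R sinθ = (4.31)(0.845) sin 63.9° = 3.271 N·m.
Newton's second law for rotation, τ = Iα, gives α = τ/I = 3.271/3.313 = 0.9872 rad/s².

α ≈ 0.987 rad/s²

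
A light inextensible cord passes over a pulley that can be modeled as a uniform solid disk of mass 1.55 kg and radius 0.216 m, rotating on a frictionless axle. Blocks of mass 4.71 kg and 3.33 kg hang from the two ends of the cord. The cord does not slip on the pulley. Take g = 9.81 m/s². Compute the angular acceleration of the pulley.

α ≈ 7.11 rad/s²

I = ½MR² = (1/2)(1.55)(0.216)² = 0.03616 kg·m².
Heavier block: m₁g − T₁ = m₁a. Lighter block: T₂ − m₂g = m₂a.
Pulley: (T₁ − T₂)R = Iα = I(a/R), so T₁ − T₂ = (I/R²)a = (1/2)M_p a = 0.7750·a.
Adding the three: (m₁ − m₂)g = (m₁ + m₂ + 0.7750)a, so a = (4.71 − 3.33)(9.81)/(4.71 + 3.33 + 0.7750) = 1.536 m/s².
α = a/R = 1.536/0.216 = 7.110 rad/s².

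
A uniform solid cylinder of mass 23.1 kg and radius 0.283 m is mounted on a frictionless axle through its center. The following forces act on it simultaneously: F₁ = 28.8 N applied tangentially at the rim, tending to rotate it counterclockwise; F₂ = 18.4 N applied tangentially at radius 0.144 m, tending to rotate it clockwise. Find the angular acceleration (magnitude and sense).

α ≈ 5.95 rad/s², counterclockwise

I = ½MR² = (1/2)(23.1)(0.283)² = 0.9250 kg·m².
Taking counterclockwise as positive: τ₁ = +(28.8)(0.283) = +8.150 N·m; τ₂ = −(18.4)(0.144) = −2.650 N·m.
Net torque τ = 5.501 N·m.
α = τ/I = 5.501/0.9250 = 5.947 rad/s².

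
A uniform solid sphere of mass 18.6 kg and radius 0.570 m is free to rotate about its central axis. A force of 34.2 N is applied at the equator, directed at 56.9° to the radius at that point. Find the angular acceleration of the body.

I = (2/5)MR² = (2/5)(18.6)(0.570)² = 2.417 kg·m².
Only the tangential component produces torque: τ = F R sinθ = (34.2)(0.570) sin 56.9° = 16.33 N·m.
From τ = Iα: α = 16.33/2.417 = 6.756 rad/s².

α ≈ 6.76 rad/s²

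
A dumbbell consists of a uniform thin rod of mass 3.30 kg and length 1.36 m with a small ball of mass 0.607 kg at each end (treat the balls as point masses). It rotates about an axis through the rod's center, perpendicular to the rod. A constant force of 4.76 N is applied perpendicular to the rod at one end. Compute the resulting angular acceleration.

I_rod = (1/12)ML² = (1/12)(3.30)(1.36)² = 0.5086 kg·m².
I_balls = 2·m·(L/2)² = 2(0.607)(0.6800)² = 0.5614 kg·m².
Total I = 1.070 kg·m².
τ = F·(L/2) = (4.76)(0.680) = 3.237 N·m.
α = τ/I = 3.237/1.070 = 3.025 rad/s².

α ≈ 3.03 rad/s²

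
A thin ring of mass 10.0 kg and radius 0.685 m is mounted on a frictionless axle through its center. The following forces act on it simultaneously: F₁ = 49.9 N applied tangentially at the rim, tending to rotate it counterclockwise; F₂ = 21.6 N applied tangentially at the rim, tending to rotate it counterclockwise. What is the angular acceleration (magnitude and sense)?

α ≈ 10.4 rad/s², counterclockwise

I = MR² = (10.0)(0.685)² = 4.692 kg·m².
Taking counterclockwise as positive: τ₁ = +(49.9)(0.685) = +34.18 N·m; τ₂ = +(21.6)(0.685) = +14.80 N·m.
Net torque τ = 48.98 N·m.
α = τ/I = 48.98/4.692 = 10.44 rad/s².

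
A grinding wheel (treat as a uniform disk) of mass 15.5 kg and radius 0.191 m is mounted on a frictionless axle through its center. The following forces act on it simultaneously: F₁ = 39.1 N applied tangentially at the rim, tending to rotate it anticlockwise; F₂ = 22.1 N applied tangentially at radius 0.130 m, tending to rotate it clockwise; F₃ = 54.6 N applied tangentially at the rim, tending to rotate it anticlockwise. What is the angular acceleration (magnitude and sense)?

I = ½MR² = (1/2)(15.5)(0.191)² = 0.2827 kg·m².
Taking anticlockwise as positive: τ₁ = +(39.1)(0.191) = +7.468 N·m; τ₂ = −(22.1)(0.130) = −2.873 N·m; τ₃ = +(54.6)(0.191) = +10.43 N·m.
Net torque τ = 15.02 N·m.
α = τ/I = 15.02/0.2827 = 53.14 rad/s².

α ≈ 53.1 rad/s², anticlockwise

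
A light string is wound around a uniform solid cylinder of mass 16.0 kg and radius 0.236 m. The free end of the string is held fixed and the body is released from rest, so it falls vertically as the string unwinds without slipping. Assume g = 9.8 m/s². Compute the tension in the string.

T ≈ 52.3 N

Translation: Mg − T = Ma. Rotation about the center: TR = Iα with I = ½MR².
With a = αR: T = (I/R²)a = (1/2)M a, so Mg = (1 + 0.5000)Ma.
a = g/(1 + 0.5000) = 9.8/1.500 = 6.533 m/s².
T = 0.5000·M·a = (0.5000)(16.0)(6.533) = 52.27 N.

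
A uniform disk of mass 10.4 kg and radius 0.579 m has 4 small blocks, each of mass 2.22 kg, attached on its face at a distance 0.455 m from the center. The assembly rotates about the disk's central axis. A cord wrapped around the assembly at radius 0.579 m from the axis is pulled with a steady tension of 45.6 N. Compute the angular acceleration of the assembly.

I_disk = ½MR² = ½(10.4)(0.579)² = 1.743 kg·m².
I_blocks = 4·m·r² = 4(2.22)(0.455)² = 1.838 kg·m².
Total I = 3.582 kg·m².
τ = F r = (45.6)(0.579) = 26.40 N·m.
α = τ/I = 26.40/3.582 = 7.372 rad/s².

α ≈ 7.37 rad/s²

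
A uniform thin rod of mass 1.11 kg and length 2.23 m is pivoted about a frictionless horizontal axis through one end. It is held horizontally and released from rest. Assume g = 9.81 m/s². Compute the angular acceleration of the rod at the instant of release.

α ≈ 6.60 rad/s²

About the pivot, I = (1/3)ML² = (1/3)(1.11)(2.23)² = 1.840 kg·m².
The weight acts at the center, a distance L/2 = 1.115 m from the pivot; τ = Mg(L/2) = 12.14 N·m.
α = τ/I = 12.14/1.840 = 6.599 rad/s².
(Equivalently α = (3g/(2L)) = 6.599 rad/s².)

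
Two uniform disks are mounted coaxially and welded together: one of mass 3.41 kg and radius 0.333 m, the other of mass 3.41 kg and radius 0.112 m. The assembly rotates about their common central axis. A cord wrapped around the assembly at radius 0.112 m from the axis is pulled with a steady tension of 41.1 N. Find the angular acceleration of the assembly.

I = ½M₁R₁² + ½M₂R₂² = ½(3.41)(0.333)² + ½(3.41)(0.112)² = 0.2105 kg·m².
τ = F r = (41.1)(0.112) = 4.603 N·m.
α = τ/I = 4.603/0.2105 = 21.87 rad/s².

α ≈ 21.9 rad/s²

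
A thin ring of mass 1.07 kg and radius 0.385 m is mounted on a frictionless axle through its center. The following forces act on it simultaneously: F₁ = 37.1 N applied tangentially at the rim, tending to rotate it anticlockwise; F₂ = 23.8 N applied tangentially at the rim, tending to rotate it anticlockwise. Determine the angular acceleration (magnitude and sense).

I = MR² = (1.07)(0.385)² = 0.1586 kg·m².
Taking anticlockwise as positive: τ₁ = +(37.1)(0.385) = +14.28 N·m; τ₂ = +(23.8)(0.385) = +9.163 N·m.
Net torque τ = 23.45 N·m.
α = τ/I = 23.45/0.1586 = 147.8 rad/s².

α ≈ 148 rad/s², anticlockwise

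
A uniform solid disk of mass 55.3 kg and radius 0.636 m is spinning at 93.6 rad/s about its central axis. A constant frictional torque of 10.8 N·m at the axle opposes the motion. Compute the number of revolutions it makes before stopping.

≈ 722 revolutions

I = ½MR² = (1/2)(55.3)(0.636)² = 11.18 kg·m².
The net torque has magnitude 10.8 N·m, opposing ω.
|α| = τ/I = 10.80/11.18 = 0.9656 rad/s² (deceleration).
ω² = ω₀² − 2|α|θ with ω = 0 ⇒ θ = ω₀²/(2|α|) = 4536 rad = 722.0 rev.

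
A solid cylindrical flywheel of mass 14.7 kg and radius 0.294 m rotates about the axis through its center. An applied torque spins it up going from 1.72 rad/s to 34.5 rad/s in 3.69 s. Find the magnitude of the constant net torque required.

τ ≈ 5.64 N·m

I = ½MR² = (1/2)(14.7)(0.294)² = 0.6353 kg·m².
α = Δω/Δt = (34.5 − 1.72)/3.69 = 8.883 rad/s².
τ = Iα = (0.6353)(8.883) = 5.644 N·m.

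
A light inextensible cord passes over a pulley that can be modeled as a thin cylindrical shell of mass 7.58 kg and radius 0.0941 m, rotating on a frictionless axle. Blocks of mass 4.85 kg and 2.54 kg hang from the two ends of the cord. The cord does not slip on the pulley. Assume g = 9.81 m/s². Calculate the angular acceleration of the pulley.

I = MR² = (7.58)(0.0941)² = 0.06712 kg·m².
Heavier block: m₁g − T₁ = m₁a. Lighter block: T₂ − m₂g = m₂a.
Pulley: (T₁ − T₂)R = Iα = I(a/R), so T₁ − T₂ = (I/R²)a = 1·M_p a = 7.580·a.
Adding the three: (m₁ − m₂)g = (m₁ + m₂ + 7.580)a, so a = (4.85 − 2.54)(9.81)/(4.85 + 2.54 + 7.580) = 1.514 m/s².
α = a/R = 1.514/0.0941 = 16.09 rad/s².

α ≈ 16.1 rad/s²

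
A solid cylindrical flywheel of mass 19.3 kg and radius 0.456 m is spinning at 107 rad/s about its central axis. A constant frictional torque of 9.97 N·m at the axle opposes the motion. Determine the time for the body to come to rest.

I = ½MR² = (1/2)(19.3)(0.456)² = 2.007 kg·m².
The net torque has magnitude 9.97 N·m, opposing ω.
|α| = τ/I = 9.970/2.007 = 4.969 rad/s² (deceleration).
0 = ω₀ − |α|t ⇒ t = ω₀/|α| = 107/4.969 = 21.54 s.

t ≈ 21.5 s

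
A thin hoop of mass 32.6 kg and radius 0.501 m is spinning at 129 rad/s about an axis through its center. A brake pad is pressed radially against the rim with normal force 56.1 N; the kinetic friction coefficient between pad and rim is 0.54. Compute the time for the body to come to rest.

I = MR² = (32.6)(0.501)² = 8.183 kg·m².
Friction force f = μN = (0.54)(56.1) = 30.29 N at the rim; torque magnitude τ = fR = 15.18 N·m, opposing ω.
|α| = τ/I = 15.18/8.183 = 1.855 rad/s² (deceleration).
0 = ω₀ − |α|t ⇒ t = ω₀/|α| = 129/1.855 = 69.55 s.

t ≈ 69.5 s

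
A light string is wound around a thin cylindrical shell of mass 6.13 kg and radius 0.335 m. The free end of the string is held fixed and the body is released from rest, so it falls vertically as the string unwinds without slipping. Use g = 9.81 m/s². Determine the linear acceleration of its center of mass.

Translation: Mg − T = Ma. Rotation about the center: TR = Iα with I = MR².
With a = αR: T = (I/R²)a = M a, so Mg = (1 + 1.000)Ma.
a = g/(1 + 1.000) = 9.81/2.000 = 4.905 m/s².

a ≈ 4.91 m/s²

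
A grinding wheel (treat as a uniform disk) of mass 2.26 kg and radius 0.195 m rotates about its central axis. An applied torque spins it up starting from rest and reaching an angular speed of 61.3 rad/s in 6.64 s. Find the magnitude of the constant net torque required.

τ ≈ 0.397 N·m

I = ½MR² = (1/2)(2.26)(0.195)² = 0.04297 kg·m².
α = Δω/Δt = (61.3 − 0)/6.64 = 9.232 rad/s².
τ = Iα = (0.04297)(9.232) = 0.3967 N·m.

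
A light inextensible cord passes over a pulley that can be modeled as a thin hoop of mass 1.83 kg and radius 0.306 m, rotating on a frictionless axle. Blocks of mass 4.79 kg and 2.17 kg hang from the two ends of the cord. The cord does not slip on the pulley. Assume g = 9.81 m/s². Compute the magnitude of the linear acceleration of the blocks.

I = MR² = (1.83)(0.306)² = 0.1714 kg·m².
Heavier block: m₁g − T₁ = m₁a. Lighter block: T₂ − m₂g = m₂a.
Pulley: (T₁ − T₂)R = Iα = I(a/R), so T₁ − T₂ = (I/R²)a = 1·M_p a = 1.830·a.
Adding the three: (m₁ − m₂)g = (m₁ + m₂ + 1.830)a, so a = (4.79 − 2.17)(9.81)/(4.79 + 2.17 + 1.830) = 2.924 m/s².

a ≈ 2.92 m/s²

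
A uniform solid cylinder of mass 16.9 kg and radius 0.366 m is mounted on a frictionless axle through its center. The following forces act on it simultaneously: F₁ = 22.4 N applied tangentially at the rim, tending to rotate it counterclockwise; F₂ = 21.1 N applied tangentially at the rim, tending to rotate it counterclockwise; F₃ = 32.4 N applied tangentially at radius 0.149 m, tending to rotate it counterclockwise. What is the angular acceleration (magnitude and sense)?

α ≈ 18.3 rad/s², counterclockwise

I = ½MR² = (1/2)(16.9)(0.366)² = 1.132 kg·m².
Taking counterclockwise as positive: τ₁ = +(22.4)(0.366) = +8.198 N·m; τ₂ = +(21.1)(0.366) = +7.723 N·m; τ₃ = +(32.4)(0.149) = +4.828 N·m.
Net torque τ = 20.75 N·m.
α = τ/I = 20.75/1.132 = 18.33 rad/s².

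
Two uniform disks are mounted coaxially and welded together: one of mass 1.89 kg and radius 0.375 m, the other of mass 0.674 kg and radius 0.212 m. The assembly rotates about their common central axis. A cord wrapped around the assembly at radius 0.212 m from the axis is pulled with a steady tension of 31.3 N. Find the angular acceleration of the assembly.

α ≈ 44.8 rad/s²

I = ½M₁R₁² + ½M₂R₂² = ½(1.89)(0.375)² + ½(0.674)(0.212)² = 0.1480 kg·m².
τ = F r = (31.3)(0.212) = 6.636 N·m.
α = τ/I = 6.636/0.1480 = 44.82 rad/s².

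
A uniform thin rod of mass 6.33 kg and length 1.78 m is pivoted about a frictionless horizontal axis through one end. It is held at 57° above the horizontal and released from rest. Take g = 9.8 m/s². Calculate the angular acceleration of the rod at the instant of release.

α ≈ 4.50 rad/s²

About the pivot, I = (1/3)ML² = (1/3)(6.33)(1.78)² = 6.685 kg·m².
The weight acts at the center, a distance L/2 = 0.8900 m from the pivot; τ = Mg(L/2) cos 57° = 30.07 N·m.
α = τ/I = 30.07/6.685 = 4.498 rad/s².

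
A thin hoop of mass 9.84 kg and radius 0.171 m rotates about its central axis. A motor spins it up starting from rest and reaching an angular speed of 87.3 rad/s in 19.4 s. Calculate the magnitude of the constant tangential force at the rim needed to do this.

I = MR² = (9.84)(0.171)² = 0.2877 kg·m².
α = Δω/Δt = (87.3 − 0)/19.4 = 4.500 rad/s².
The required torque is τ = Iα = (0.2877)(4.500) = 1.295 N·m.
A tangential force at the rim gives τ = FR, so F = τ/R = 1.295/0.171 = 7.572 N.

F ≈ 7.57 N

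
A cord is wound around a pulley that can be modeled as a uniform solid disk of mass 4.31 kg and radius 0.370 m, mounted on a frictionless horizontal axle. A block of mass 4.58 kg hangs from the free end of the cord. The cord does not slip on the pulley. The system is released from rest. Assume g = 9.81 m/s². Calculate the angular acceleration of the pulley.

I = ½MR² = (1/2)(4.31)(0.370)² = 0.2950 kg·m².
Block: mg − T = ma. Pulley: TR = Iα. No-slip: a = αR, so T = (I/R²)a = 2.155·a.
Then mg = (m + 2.155)a, so a = (4.58)(9.81)/(4.58 + 2.155) = 6.671 m/s².
α = a/R = 6.671/0.370 = 18.03 rad/s².

α ≈ 18.0 rad/s²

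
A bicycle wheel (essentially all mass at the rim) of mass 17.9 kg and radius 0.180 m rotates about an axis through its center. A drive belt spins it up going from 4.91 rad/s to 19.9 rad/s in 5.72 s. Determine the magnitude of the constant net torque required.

τ ≈ 1.52 N·m

I = MR² = (17.9)(0.180)² = 0.5800 kg·m².
α = Δω/Δt = (19.9 − 4.91)/5.72 = 2.621 rad/s².
τ = Iα = (0.5800)(2.621) = 1.520 N·m.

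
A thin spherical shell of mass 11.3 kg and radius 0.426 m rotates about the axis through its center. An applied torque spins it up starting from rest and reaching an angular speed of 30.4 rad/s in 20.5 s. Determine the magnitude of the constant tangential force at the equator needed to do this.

I = (2/3)MR² = (2/3)(11.3)(0.426)² = 1.367 kg·m².
α = Δω/Δt = (30.4 − 0)/20.5 = 1.483 rad/s².
The required torque is τ = Iα = (1.367)(1.483) = 2.027 N·m.
A tangential force at the equator gives τ = FR, so F = τ/R = 2.027/0.426 = 4.759 N.

F ≈ 4.76 N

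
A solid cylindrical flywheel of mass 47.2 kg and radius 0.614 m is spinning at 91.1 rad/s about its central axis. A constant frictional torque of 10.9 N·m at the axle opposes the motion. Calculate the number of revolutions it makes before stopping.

I = ½MR² = (1/2)(47.2)(0.614)² = 8.897 kg·m².
The net torque has magnitude 10.9 N·m, opposing ω.
|α| = τ/I = 10.90/8.897 = 1.225 rad/s² (deceleration).
ω² = ω₀² − 2|α|θ with ω = 0 ⇒ θ = ω₀²/(2|α|) = 3387 rad = 539.1 rev.

≈ 539 revolutions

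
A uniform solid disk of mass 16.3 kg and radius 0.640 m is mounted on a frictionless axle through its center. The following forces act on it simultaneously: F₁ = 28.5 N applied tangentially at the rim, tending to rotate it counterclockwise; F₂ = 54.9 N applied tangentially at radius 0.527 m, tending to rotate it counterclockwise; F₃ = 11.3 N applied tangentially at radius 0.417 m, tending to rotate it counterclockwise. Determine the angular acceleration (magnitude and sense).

α ≈ 15.5 rad/s², counterclockwise

I = ½MR² = (1/2)(16.3)(0.640)² = 3.338 kg·m².
Taking counterclockwise as positive: τ₁ = +(28.5)(0.640) = +18.24 N·m; τ₂ = +(54.9)(0.527) = +28.93 N·m; τ₃ = +(11.3)(0.417) = +4.712 N·m.
Net torque τ = 51.88 N·m.
α = τ/I = 51.88/3.338 = 15.54 rad/s².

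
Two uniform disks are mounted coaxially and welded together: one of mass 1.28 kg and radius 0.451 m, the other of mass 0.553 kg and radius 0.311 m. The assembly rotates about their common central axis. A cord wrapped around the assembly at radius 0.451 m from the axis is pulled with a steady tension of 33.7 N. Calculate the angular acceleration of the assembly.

α ≈ 96.9 rad/s²

I = ½M₁R₁² + ½M₂R₂² = ½(1.28)(0.451)² + ½(0.553)(0.311)² = 0.1569 kg·m².
τ = F r = (33.7)(0.451) = 15.20 N·m.
α = τ/I = 15.20/0.1569 = 96.86 rad/s².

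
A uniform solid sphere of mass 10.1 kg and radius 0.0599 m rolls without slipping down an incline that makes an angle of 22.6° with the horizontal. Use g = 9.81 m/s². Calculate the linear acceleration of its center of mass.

Translation along the incline: Mg sinθ − f = Ma.
Rotation about the center: fR = Iα with I = (2/5)MR². No-slip gives a = αR, so f = (I/R²)a = (2/5)M a.
Substituting: Mg sinθ = (1 + 0.4000)Ma, so a = g sinθ/(1 + 0.4000) = (9.81) sin 22.6° / 1.400 = 2.693 m/s².

a ≈ 2.69 m/s²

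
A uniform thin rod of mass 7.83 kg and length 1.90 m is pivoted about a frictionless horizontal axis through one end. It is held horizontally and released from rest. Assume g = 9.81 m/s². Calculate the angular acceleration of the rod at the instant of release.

About the pivot, I = (1/3)ML² = (1/3)(7.83)(1.90)² = 9.422 kg·m².
The weight acts at the center, a distance L/2 = 0.9500 m from the pivot; τ = Mg(L/2) = 72.97 N·m.
α = τ/I = 72.97/9.422 = 7.745 rad/s².

α ≈ 7.74 rad/s²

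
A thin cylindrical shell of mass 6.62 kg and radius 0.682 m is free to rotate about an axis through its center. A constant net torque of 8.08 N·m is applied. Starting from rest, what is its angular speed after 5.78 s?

ω ≈ 15.2 rad/s

I = MR² = (6.62)(0.682)² = 3.079 kg·m².
α = τ/I = 8.08/3.079 = 2.624 rad/s².
ω = ω₀ + αt = 0 + (2.624)(5.78) = 15.17 rad/s.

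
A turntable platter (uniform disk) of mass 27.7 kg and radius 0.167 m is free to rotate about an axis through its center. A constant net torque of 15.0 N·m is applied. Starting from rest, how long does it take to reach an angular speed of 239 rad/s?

I = ½MR² = (1/2)(27.7)(0.167)² = 0.3863 kg·m².
α = τ/I = 15.0/0.3863 = 38.83 rad/s².
ω = αt ⇒ t = ω/α = 239/38.83 = 6.154 s.

t ≈ 6.15 s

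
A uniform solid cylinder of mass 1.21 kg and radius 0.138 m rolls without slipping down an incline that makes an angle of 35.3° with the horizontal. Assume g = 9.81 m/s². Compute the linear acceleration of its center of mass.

Translation along the incline: Mg sinθ − f = Ma.
Rotation about the center: fR = Iα with I = ½MR². No-slip gives a = αR, so f = (I/R²)a = (1/2)M a.
Substituting: Mg sinθ = (1 + 0.5000)Ma, so a = g sinθ/(1 + 0.5000) = (9.81) sin 35.3° / 1.500 = 3.779 m/s².

a ≈ 3.78 m/s²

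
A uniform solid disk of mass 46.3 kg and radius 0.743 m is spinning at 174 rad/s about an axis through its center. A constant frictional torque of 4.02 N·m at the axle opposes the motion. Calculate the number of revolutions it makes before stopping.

I = ½MR² = (1/2)(46.3)(0.743)² = 12.78 kg·m².
The net torque has magnitude 4.02 N·m, opposing ω.
|α| = τ/I = 4.020/12.78 = 0.3146 rad/s² (deceleration).
ω² = ω₀² − 2|α|θ with ω = 0 ⇒ θ = ω₀²/(2|α|) = 48130 rad = 7659 rev.

≈ 7660 revolutions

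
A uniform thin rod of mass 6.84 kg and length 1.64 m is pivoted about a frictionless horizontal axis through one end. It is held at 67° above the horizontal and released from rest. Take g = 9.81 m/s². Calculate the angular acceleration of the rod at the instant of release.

About the pivot, I = (1/3)ML² = (1/3)(6.84)(1.64)² = 6.132 kg·m².
The weight acts at the center, a distance L/2 = 0.8200 m from the pivot; τ = Mg(L/2) cos 67° = 21.50 N·m.
α = τ/I = 21.50/6.132 = 3.506 rad/s².

α ≈ 3.51 rad/s²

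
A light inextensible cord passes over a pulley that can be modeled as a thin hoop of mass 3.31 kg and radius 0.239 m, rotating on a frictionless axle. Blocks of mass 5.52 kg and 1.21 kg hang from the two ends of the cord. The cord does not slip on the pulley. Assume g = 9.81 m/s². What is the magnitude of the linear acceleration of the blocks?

a ≈ 4.21 m/s²

I = MR² = (3.31)(0.239)² = 0.1891 kg·m².
Heavier block: m₁g − T₁ = m₁a. Lighter block: T₂ − m₂g = m₂a.
Pulley: (T₁ − T₂)R = Iα = I(a/R), so T₁ − T₂ = (I/R²)a = 1·M_p a = 3.310·a.
Adding the three: (m₁ − m₂)g = (m₁ + m₂ + 3.310)a, so a = (5.52 − 1.21)(9.81)/(5.52 + 1.21 + 3.310) = 4.211 m/s².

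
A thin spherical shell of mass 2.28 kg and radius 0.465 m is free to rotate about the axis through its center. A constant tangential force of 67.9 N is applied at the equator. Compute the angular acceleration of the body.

α ≈ 96.1 rad/s²

I = (2/3)MR² = (2/3)(2.28)(0.465)² = 0.3287 kg·m².
τ = F R = (67.9)(0.465) = 31.57 N·m.
From τ = Iα: α = 31.57/0.3287 = 96.07 rad/s².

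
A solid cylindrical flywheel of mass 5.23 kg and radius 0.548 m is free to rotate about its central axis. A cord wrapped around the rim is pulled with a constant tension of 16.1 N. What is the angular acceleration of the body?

α ≈ 11.2 rad/s²

I = ½MR² = (1/2)(5.23)(0.548)² = 0.7853 kg·m².
τ = F R = (16.1)(0.548) = 8.823 N·m.
Newton's second law for rotation, τ = Iα, gives α = τ/I = 8.823/0.7853 = 11.24 rad/s².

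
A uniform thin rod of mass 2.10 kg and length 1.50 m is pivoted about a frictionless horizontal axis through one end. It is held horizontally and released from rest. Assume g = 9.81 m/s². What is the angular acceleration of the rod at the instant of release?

About the pivot, I = (1/3)ML² = (1/3)(2.10)(1.50)² = 1.575 kg·m².
The weight acts at the center, a distance L/2 = 0.7500 m from the pivot; τ = Mg(L/2) = 15.45 N·m.
α = τ/I = 15.45/1.575 = 9.810 rad/s².
(Equivalently α = (3g/(2L)) = 9.810 rad/s².)

α ≈ 9.81 rad/s²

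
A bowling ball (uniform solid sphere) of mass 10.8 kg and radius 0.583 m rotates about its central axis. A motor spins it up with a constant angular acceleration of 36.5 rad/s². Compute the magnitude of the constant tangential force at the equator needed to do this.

F ≈ 91.9 N

I = (2/5)MR² = (2/5)(10.8)(0.583)² = 1.468 kg·m².
The required torque is τ = Iα = (1.468)(36.50) = 53.59 N·m.
A tangential force at the equator gives τ = FR, so F = τ/R = 53.59/0.583 = 91.93 N.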